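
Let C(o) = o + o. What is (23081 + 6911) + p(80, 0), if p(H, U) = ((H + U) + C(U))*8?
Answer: 30632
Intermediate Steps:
C(o) = 2*o
p(H, U) = 8*H + 24*U (p(H, U) = ((H + U) + 2*U)*8 = (H + 3*U)*8 = 8*H + 24*U)
(23081 + 6911) + p(80, 0) = (23081 + 6911) + (8*80 + 24*0) = 29992 + (640 + 0) = 29992 + 640 = 30632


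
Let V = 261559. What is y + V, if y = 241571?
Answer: 503130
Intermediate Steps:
y + V = 241571 + 261559 = 503130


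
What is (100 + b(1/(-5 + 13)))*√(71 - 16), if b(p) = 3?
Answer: 103*√55 ≈ 763.87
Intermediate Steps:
(100 + b(1/(-5 + 13)))*√(71 - 16) = (100 + 3)*√(71 - 16) = 103*√55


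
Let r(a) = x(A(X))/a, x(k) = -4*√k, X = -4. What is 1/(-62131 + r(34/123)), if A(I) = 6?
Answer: -17955859/1115615112433 + 4182*√6/1115615112433 ≈ -1.6086e-5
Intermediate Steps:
r(a) = -4*√6/a (r(a) = (-4*√6)/a = -4*√6/a)
1/(-62131 + r(34/123)) = 1/(-62131 - 4*√6/(34/123)) = 1/(-62131 - 4*√6/(34*(1/123))) = 1/(-62131 - 4*√6/34/123) = 1/(-62131 - 4*√6*123/34) = 1/(-62131 - 246*√6/17)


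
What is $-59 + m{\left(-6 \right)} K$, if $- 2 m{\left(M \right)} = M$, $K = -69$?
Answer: $-266$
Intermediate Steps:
$m{\left(M \right)} = - \frac{M}{2}$
$-59 + m{\left(-6 \right)} K = -59 + \left(- \frac{1}{2}\right) \left(-6\right) \left(-69\right) = -59 + 3 \left(-69\right) = -59 - 207 = -266$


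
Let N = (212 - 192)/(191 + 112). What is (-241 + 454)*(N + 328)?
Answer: 7057684/101 ≈ 69878.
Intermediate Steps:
N = 20/303 ≈ 0.066007
(-241 + 454)*(N + 328) = (-241 + 454)*(20/303 + 328) = 213*(99404/303) = 7057684/101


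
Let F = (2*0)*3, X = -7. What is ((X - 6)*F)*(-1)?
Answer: 0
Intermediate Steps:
F = 0 (F = 0*3 = 0)
((X - 6)*F)*(-1) = ((-7 - 6)*0)*(-1) = -13*0*(-1) = 0*(-1) = 0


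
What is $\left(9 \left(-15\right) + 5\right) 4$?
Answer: $-520$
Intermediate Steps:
$\left(9 \left(-15\right) + 5\right) 4 = \left(-135 + 5\right) 4 = \left(-130\right) 4 = -520$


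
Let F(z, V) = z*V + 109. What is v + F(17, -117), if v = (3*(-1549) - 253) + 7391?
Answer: 611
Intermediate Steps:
F(z, V) = 109 + V*z (F(z, V) = V*z + 109 = 109 + V*z)
v = 2491 (v = (-4647 - 253) + 7391 = -4900 + 7391 = 2491)
v + F(17, -117) = 2491 + (109 - 117*17) = 2491 + (109 - 1989) = 2491 - 1880 = 611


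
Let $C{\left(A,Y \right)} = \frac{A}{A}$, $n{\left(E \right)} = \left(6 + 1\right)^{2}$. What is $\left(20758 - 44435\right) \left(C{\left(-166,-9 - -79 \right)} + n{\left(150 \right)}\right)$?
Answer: $-1183850$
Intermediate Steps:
$n{\left(E \right)} = 49$ ($n{\left(E \right)} = 7^{2} = 49$)
$C{\left(A,Y \right)} = 1$
$\left(20758 - 44435\right) \left(C{\left(-166,-9 - -79 \right)} + n{\left(150 \right)}\right) = \left(20758 - 44435\right) \left(1 + 49\right) = \left(-23677\right) 50 = -1183850$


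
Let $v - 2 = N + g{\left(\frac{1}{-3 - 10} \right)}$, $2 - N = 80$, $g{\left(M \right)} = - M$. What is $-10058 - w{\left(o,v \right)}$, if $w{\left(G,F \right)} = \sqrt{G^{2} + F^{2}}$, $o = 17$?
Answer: $-10058 - \frac{\sqrt{1023010}}{13} \approx -10136.0$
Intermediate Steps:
$N = -78$ ($N = 2 - 80 = -78$)
$v = - \frac{987}{13}$ ($v = 2 - \left(78 + \frac{1}{-3 - 10}\right) = 2 - \frac{1013}{13} = - \frac{987}{13} \approx -75.923$)
$w{\left(G,F \right)} = \sqrt{F^{2} + G^{2}}$
$-10058 - w{\left(o,v \right)} = -10058 - \sqrt{\left(- \frac{987}{13}\right)^{2} + 17^{2}} = -10058 - \sqrt{\frac{974169}{169} + 289} = -10058 - \sqrt{\frac{1023010}{169}} = -10058 - \frac{\sqrt{1023010}}{13}$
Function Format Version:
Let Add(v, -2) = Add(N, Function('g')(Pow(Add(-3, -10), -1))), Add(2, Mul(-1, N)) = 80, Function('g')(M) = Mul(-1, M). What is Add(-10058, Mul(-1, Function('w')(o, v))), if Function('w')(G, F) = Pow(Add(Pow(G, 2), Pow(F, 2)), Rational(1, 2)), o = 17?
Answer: Add(-10058, Mul(Rational(-1, 13), Pow(1023010, Rational(1, 2)))) ≈ -10136.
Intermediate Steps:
N = -78 (N = Add(2, Mul(-1, 80)) = Add(2, -80) = -78)
v = Rational(-987, 13) (v = Add(2, Add(-78, Mul(-1, Pow(Add(-3, -10), -1)))) = Add(2, Add(-78, Mul(-1, Pow(-13, -1)))) = Add(2, Add(-78, Mul(-1, Rational(-1, 13)))) = Add(2, Add(-78, Rational(1, 13))) = Add(2, Rational(-1013, 13)) = Rational(-987, 13) ≈ -75.923)
Function('w')(G, F) = Pow(Add(Pow(F, 2), Pow(G, 2)), Rational(1, 2))
Add(-10058, Mul(-1, Function('w')(o, v))) = Add(-10058, Mul(-1, Pow(Add(Pow(Rational(-987, 13), 2), Pow(17, 2)), Rational(1, 2)))) = Add(-10058, Mul(-1, Pow(Add(Rational(974169, 169), 289), Rational(1, 2)))) = Add(-10058, Mul(-1, Pow(Rational(1023010, 169), Rational(1, 2)))) = Add(-10058, Mul(-1, Mul(Rational(1, 13), Pow(1023010, Rational(1, 2))))) = Add(-10058, Mul(Rational(-1, 13), Pow(1023010, Rational(1, 2))))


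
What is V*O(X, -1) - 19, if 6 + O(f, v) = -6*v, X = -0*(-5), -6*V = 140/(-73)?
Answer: -19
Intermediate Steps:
V = 70/219 (V = -70/(3*(-73)) = -70*(-1)/(3*73) = -1/6*(-140/73) = 70/219 ≈ 0.31963)
X = 0 (X = -3*0 = 0)
O(f, v) = -6 - 6*v
V*O(X, -1) - 19 = 70*(-6 - 6*(-1))/219 - 19 = 70*(-6 + 6)/219 - 19 = (70/219)*0 - 19 = 0 - 19 = -19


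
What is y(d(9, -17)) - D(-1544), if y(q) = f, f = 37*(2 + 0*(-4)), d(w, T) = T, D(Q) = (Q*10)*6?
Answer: 92714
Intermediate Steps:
D(Q) = 60*Q (D(Q) = (10*Q)*6 = 60*Q)
f = 74 (f = 37*(2 + 0) = 37*2 = 74)
y(q) = 74
y(d(9, -17)) - D(-1544) = 74 - 60*(-1544) = 74 - 1*(-92640) = 74 + 92640 = 92714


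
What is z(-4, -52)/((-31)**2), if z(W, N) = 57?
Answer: 57/961 ≈ 0.059313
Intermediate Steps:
z(-4, -52)/((-31)**2) = 57/((-31)**2) = 57/961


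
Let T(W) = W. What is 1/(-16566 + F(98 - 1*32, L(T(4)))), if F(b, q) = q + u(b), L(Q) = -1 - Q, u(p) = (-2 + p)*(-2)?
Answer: -1/16699 ≈ -5.9884e-5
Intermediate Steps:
u(p) = 4 - 2*p
F(b, q) = 4 + q - 2*b (F(b, q) = q + (4 - 2*b) = 4 + q - 2*b)
1/(-16566 + F(98 - 1*32, L(T(4)))) = 1/(-16566 + (4 + (-1 - 1*4) - 2*(98 - 1*32))) = 1/(-16566 + (4 + (-1 - 4) - 2*(98 - 32))) = 1/(-16566 + (4 - 5 - 2*66)) = 1/(-16566 + (4 - 5 - 132)) = 1/(-16566 - 133) = 1/(-16699) = -1/16699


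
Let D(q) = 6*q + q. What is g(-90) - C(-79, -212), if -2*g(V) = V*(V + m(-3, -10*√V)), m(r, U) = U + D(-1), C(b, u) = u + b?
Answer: -4074 - 1350*I*√10 ≈ -4074.0 - 4269.1*I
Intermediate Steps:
D(q) = 7*q
C(b, u) = b + u
m(r, U) = -7 + U (m(r, U) = U + 7*(-1) = U - 7 = -7 + U)
g(V) = -V*(-7 + V - 10*√V)/2 (g(V) = -V*(V + (-7 - 10*√V))/2 = -V*(-7 + V - 10*√V)/2)
g(-90) - C(-79, -212) = (½)*(-90)*(7 - 1*(-90) + 10*√(-90)) - (-79 - 212) = (½)*(-90)*(7 + 90 + 10*(3*I*√10)) - 1*(-291) = (½)*(-90)*(7 + 90 + 30*I*√10) + 291 = (½)*(-90)*(97 + 30*I*√10) + 291 = (-4365 - 1350*I*√10) + 291 = -4074 - 1350*I*√10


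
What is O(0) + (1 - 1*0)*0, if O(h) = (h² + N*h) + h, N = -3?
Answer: 0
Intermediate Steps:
O(h) = h² - 2*h (O(h) = (h² - 3*h) + h = h² - 2*h)
O(0) + (1 - 1*0)*0 = 0*(-2 + 0) + (1 - 1*0)*0 = 0*(-2) + (1 + 0)*0 = 0 + 1*0 = 0 + 0 = 0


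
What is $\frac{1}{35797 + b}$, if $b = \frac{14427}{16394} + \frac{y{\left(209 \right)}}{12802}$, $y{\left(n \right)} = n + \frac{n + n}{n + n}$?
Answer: $\frac{14991142}{536651348545} \approx 2.7935 \cdot 10^{-5}$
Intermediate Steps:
$y{\left(n \right)} = 1 + n$ ($y{\left(n \right)} = n + \frac{2 n}{2 n} = n + 2 n \frac{1}{2 n} = n + 1 = 1 + n$)
$b = \frac{13438371}{14991142}$ ($b = \frac{14427}{16394} + \frac{1 + 209}{12802} = 14427 \cdot \frac{1}{16394} + 210 \cdot \frac{1}{12802} = \frac{2061}{2342} + \frac{105}{6401} = \frac{13438371}{14991142} \approx 0.89642$)
$\frac{1}{35797 + b} = \frac{1}{35797 + \frac{13438371}{14991142}} = \frac{1}{\frac{536651348545}{14991142}} = \frac{14991142}{536651348545}$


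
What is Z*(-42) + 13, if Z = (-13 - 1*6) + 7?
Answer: 517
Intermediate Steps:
Z = -12 (Z = (-13 - 6) + 7 = -19 + 7 = -12)
Z*(-42) + 13 = -12*(-42) + 13 = 504 + 13 = 517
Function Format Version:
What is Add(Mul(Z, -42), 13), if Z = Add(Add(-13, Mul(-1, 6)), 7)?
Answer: 517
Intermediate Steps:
Z = -12 (Z = Add(Add(-13, -6), 7) = Add(-19, 7) = -12)
Add(Mul(Z, -42), 13) = Add(Mul(-12, -42), 13) = Add(504, 13) = 517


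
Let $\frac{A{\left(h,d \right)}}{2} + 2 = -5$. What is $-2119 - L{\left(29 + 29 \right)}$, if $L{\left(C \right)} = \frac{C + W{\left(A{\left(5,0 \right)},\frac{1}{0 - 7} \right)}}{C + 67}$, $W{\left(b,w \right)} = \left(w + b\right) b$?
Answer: $- \frac{265131}{125} \approx -2121.0$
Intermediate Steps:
$A{\left(h,d \right)} = -14$ ($A{\left(h,d \right)} = -4 + 2 \left(-5\right) = -4 - 10 = -14$)
$W{\left(b,w \right)} = b \left(b + w\right)$ ($W{\left(b,w \right)} = \left(b + w\right) b = b \left(b + w\right)$)
$L{\left(C \right)} = \frac{198 + C}{67 + C}$ ($L{\left(C \right)} = \frac{C - 14 \left(-14 + \frac{1}{0 - 7}\right)}{C + 67} = \frac{C - 14 \left(-14 + \frac{1}{-7}\right)}{67 + C} = \frac{C - 14 \left(-14 - \frac{1}{7}\right)}{67 + C} = \frac{C - -198}{67 + C} = \frac{C + 198}{67 + C} = \frac{198 + C}{67 + C}$)
$-2119 - L{\left(29 + 29 \right)} = -2119 - \frac{198 + \left(29 + 29\right)}{67 + \left(29 + 29\right)} = -2119 - \frac{198 + 58}{67 + 58} = -2119 - \frac{1}{125} \cdot 256 = -2119 - \frac{256}{125} = - \frac{265131}{125}$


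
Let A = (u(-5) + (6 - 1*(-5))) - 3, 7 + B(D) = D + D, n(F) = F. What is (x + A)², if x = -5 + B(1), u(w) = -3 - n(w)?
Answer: 0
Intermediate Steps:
B(D) = -7 + 2*D (B(D) = -7 + (D + D) = -7 + 2*D)
u(w) = -3 - w
A = 10 (A = ((-3 - 1*(-5)) + (6 - 1*(-5))) - 3 = ((-3 + 5) + (6 + 5)) - 3 = (2 + 11) - 3 = 13 - 3 = 10)
x = -10 (x = -5 + (-7 + 2*1) = -5 + (-7 + 2) = -5 - 5 = -10)
(x + A)² = (-10 + 10)² = 0² = 0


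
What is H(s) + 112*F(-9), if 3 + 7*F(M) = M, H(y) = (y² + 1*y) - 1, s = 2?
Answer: -187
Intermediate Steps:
H(y) = -1 + y + y² (H(y) = (y² + y) - 1 = (y + y²) - 1 = -1 + y + y²)
F(M) = -3/7 + M/7
H(s) + 112*F(-9) = (-1 + 2 + 2²) + 112*(-3/7 + (⅐)*(-9)) = (-1 + 2 + 4) + 112*(-3/7 - 9/7) = 5 + 112*(-12/7) = 5 - 192 = -187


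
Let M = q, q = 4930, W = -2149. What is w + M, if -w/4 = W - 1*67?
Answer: 13794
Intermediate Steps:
w = 8864 (w = -4*(-2149 - 1*67) = -4*(-2149 - 67) = -4*(-2216) = 8864)
M = 4930
w + M = 8864 + 4930 = 13794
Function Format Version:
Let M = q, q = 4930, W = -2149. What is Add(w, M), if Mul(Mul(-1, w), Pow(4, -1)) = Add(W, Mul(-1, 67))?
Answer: 13794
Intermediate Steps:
w = 8864 (w = Mul(-4, Add(-2149, Mul(-1, 67))) = Mul(-4, Add(-2149, -67)) = Mul(-4, -2216) = 8864)
M = 4930
Add(w, M) = Add(8864, 4930) = 13794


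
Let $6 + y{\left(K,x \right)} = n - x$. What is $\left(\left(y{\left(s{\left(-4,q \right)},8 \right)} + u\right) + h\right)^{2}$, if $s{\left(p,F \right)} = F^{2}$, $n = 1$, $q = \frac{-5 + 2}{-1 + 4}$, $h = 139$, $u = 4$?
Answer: $16900$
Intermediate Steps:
$q = -1$ ($q = - \frac{3}{3} = \left(-3\right) \frac{1}{3} = -1$)
$y{\left(K,x \right)} = -5 - x$ ($y{\left(K,x \right)} = -6 - \left(-1 + x\right) = -5 - x$)
$\left(\left(y{\left(s{\left(-4,q \right)},8 \right)} + u\right) + h\right)^{2} = \left(\left(\left(-5 - 8\right) + 4\right) + 139\right)^{2} = \left(\left(-13 + 4\right) + 139\right)^{2} = \left(-9 + 139\right)^{2} = 130^{2} = 16900$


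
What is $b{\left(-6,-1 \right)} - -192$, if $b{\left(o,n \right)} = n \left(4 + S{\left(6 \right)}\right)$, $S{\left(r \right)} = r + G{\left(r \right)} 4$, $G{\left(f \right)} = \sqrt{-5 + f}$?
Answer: $178$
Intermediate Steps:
$S{\left(r \right)} = r + 4 \sqrt{-5 + r}$ ($S{\left(r \right)} = r + \sqrt{-5 + r} 4 = r + 4 \sqrt{-5 + r}$)
$b{\left(o,n \right)} = 14 n$ ($b{\left(o,n \right)} = n \left(4 + \left(6 + 4 \sqrt{-5 + 6}\right)\right) = n \left(4 + \left(6 + 4 \sqrt{1}\right)\right) = n \left(4 + \left(6 + 4 \cdot 1\right)\right) = n \left(4 + \left(6 + 4\right)\right) = n \left(4 + 10\right) = n 14 = 14 n$)
$b{\left(-6,-1 \right)} - -192 = 14 \left(-1\right) - -192 = -14 + 192 = 178$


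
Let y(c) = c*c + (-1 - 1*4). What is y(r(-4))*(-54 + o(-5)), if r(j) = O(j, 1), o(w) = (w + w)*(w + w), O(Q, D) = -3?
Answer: 184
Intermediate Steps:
o(w) = 4*w**2 (o(w) = (2*w)*(2*w) = 4*w**2)
r(j) = -3
y(c) = -5 + c**2 (y(c) = c**2 + (-1 - 4) = c**2 - 5 = -5 + c**2)
y(r(-4))*(-54 + o(-5)) = (-5 + (-3)**2)*(-54 + 4*(-5)**2) = (-5 + 9)*(-54 + 4*25) = 4*(-54 + 100) = 4*46 = 184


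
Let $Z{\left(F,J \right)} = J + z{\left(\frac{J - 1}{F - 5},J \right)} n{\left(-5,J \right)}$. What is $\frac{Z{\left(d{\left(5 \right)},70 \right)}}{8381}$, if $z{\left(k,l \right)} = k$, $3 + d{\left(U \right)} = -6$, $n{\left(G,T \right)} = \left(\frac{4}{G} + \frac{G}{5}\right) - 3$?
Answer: $\frac{3278}{293335} \approx 0.011175$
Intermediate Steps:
$n{\left(G,T \right)} = -3 + \frac{4}{G} + \frac{G}{5}$ ($n{\left(G,T \right)} = \left(\frac{4}{G} + G \frac{1}{5}\right) - 3 = \left(\frac{4}{G} + \frac{G}{5}\right) - 3 = -3 + \frac{4}{G} + \frac{G}{5}$)
$d{\left(U \right)} = -9$ ($d{\left(U \right)} = -3 - 6 = -9$)
$Z{\left(F,J \right)} = J - \frac{24 \left(-1 + J\right)}{5 \left(-5 + F\right)}$ ($Z{\left(F,J \right)} = J + \frac{J - 1}{F - 5} \left(-3 + \frac{4}{-5} + \frac{1}{5} \left(-5\right)\right) = J + \frac{-1 + J}{-5 + F} \left(-3 + 4 \left(- \frac{1}{5}\right) - 1\right) = J + \frac{-1 + J}{-5 + F} \left(-3 - \frac{4}{5} - 1\right) = J + \frac{-1 + J}{-5 + F} \left(- \frac{24}{5}\right) = J - \frac{24 \left(-1 + J\right)}{5 \left(-5 + F\right)}$)
$\frac{Z{\left(d{\left(5 \right)},70 \right)}}{8381} = \frac{\frac{1}{5} \frac{1}{-5 - 9} \left(24 - 3430 + 5 \left(-9\right) 70\right)}{8381} = \frac{24 - 3430 - 3150}{5 \left(-14\right)} \frac{1}{8381} = \frac{1}{5} \left(- \frac{1}{14}\right) \left(-6556\right) \frac{1}{8381} = \frac{3278}{35} \cdot \frac{1}{8381} = \frac{3278}{293335}$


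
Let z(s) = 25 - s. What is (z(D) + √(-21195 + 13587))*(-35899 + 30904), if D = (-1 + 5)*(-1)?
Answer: -144855 - 9990*I*√1902 ≈ -1.4486e+5 - 4.3568e+5*I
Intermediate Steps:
D = -4 (D = 4*(-1) = -4)
(z(D) + √(-21195 + 13587))*(-35899 + 30904) = ((25 - 1*(-4)) + √(-21195 + 13587))*(-35899 + 30904) = ((25 + 4) + √(-7608))*(-4995) = (29 + 2*I*√1902)*(-4995) = -144855 - 9990*I*√1902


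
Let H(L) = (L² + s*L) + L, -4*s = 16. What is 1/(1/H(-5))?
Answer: 40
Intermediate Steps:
s = -4 (s = -¼*16 = -4)
H(L) = L² - 3*L (H(L) = (L² - 4*L) + L = L² - 3*L)
1/(1/H(-5)) = 1/(1/(-5*(-3 - 5))) = 1/(1/(-5*(-8))) = 1/(1/40) = 40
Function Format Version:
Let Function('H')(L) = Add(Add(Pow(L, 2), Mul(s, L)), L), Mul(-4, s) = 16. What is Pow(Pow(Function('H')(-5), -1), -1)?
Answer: 40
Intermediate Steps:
s = -4 (s = Mul(Rational(-1, 4), 16) = -4)
Function('H')(L) = Add(Pow(L, 2), Mul(-3, L)) (Function('H')(L) = Add(Add(Pow(L, 2), Mul(-4, L)), L) = Add(Pow(L, 2), Mul(-3, L)))
Pow(Pow(Function('H')(-5), -1), -1) = Pow(Pow(Mul(-5, Add(-3, -5)), -1), -1) = Pow(Pow(Mul(-5, -8), -1), -1) = Pow(Pow(40, -1), -1) = Pow(Rational(1, 40), -1) = 40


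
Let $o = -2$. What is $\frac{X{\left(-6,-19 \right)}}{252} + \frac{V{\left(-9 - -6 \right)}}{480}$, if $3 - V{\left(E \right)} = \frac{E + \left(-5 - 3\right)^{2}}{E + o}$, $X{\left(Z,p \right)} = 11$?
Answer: $\frac{949}{12600} \approx 0.075318$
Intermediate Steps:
$V{\left(E \right)} = 3 - \frac{64 + E}{-2 + E}$ ($V{\left(E \right)} = 3 - \frac{E + \left(-5 - 3\right)^{2}}{E - 2} = 3 - \frac{E + \left(-8\right)^{2}}{-2 + E} = 3 - \frac{E + 64}{-2 + E} = 3 - \frac{64 + E}{-2 + E}$)
$\frac{X{\left(-6,-19 \right)}}{252} + \frac{V{\left(-9 - -6 \right)}}{480} = \frac{11}{252} + \frac{2 \frac{1}{-2 - 3} \left(-35 - 3\right)}{480} = 11 \cdot \frac{1}{252} + \frac{2 \left(-35 + \left(-9 + 6\right)\right)}{-2 + \left(-9 + 6\right)} \frac{1}{480} = \frac{11}{252} + \frac{2 \left(-35 - 3\right)}{-2 - 3} \cdot \frac{1}{480} = \frac{11}{252} + 2 \frac{1}{-5} \left(-38\right) \frac{1}{480} = \frac{11}{252} + 2 \left(- \frac{1}{5}\right) \left(-38\right) \frac{1}{480} = \frac{11}{252} + \frac{76}{5} \cdot \frac{1}{480} = \frac{11}{252} + \frac{19}{600} = \frac{949}{12600}$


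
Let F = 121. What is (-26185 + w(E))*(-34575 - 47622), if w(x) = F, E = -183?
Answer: 2142382608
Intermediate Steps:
w(x) = 121
(-26185 + w(E))*(-34575 - 47622) = (-26185 + 121)*(-34575 - 47622) = -26064*(-82197) = 2142382608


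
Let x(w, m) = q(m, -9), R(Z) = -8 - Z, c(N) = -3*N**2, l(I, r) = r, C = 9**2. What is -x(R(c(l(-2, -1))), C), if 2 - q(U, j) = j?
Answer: -11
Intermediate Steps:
C = 81
q(U, j) = 2 - j
x(w, m) = 11 (x(w, m) = 2 - 1*(-9) = 2 + 9 = 11)
-x(R(c(l(-2, -1))), C) = -1*11 = -11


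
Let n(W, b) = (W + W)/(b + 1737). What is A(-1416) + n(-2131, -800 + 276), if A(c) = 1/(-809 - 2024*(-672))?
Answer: -8113892099/2309280288 ≈ -3.5136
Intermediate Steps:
n(W, b) = 2*W/(1737 + b) (n(W, b) = (2*W)/(1737 + b) = 2*W/(1737 + b))
A(c) = 1/1903776 (A(c) = -1/672/(-2833) = -1/2833*(-1/672) = 1/1903776)
A(-1416) + n(-2131, -800 + 276) = 1/1903776 + 2*(-2131)/(1737 + (-800 + 276)) = 1/1903776 + 2*(-2131)/(1737 - 524) = 1/1903776 + 2*(-2131)/1213 = 1/1903776 + 2*(-2131)*(1/1213) = 1/1903776 - 4262/1213 = -8113892099/2309280288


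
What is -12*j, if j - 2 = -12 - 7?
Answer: 204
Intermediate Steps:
j = -17 (j = 2 + (-12 - 7) = 2 - 19 = -17)
-12*j = -12*(-17) = 204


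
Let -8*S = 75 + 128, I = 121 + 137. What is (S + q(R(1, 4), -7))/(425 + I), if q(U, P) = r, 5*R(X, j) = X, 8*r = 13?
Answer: -95/2732 ≈ -0.034773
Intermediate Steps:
r = 13/8 (r = (⅛)*13 = 13/8 ≈ 1.6250)
R(X, j) = X/5
q(U, P) = 13/8
I = 258
S = -203/8 (S = -(75 + 128)/8 = -⅛*203 = -203/8 ≈ -25.375)
(S + q(R(1, 4), -7))/(425 + I) = (-203/8 + 13/8)/(425 + 258) = -95/4/683 = -95/4*1/683 = -95/2732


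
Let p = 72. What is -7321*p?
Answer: -527112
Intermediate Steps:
-7321*p = -7321*72 = -527112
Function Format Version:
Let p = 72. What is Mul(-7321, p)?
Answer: -527112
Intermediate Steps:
Mul(-7321, p) = Mul(-7321, 72) = -527112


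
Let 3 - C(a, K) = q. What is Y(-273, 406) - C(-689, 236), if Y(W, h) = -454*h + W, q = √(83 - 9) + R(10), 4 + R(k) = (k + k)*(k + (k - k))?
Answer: -184404 + √74 ≈ -1.8440e+5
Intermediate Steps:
R(k) = -4 + 2*k² (R(k) = -4 + (k + k)*(k + (k - k)) = -4 + (2*k)*(k + 0) = -4 + (2*k)*k = -4 + 2*k²)
q = 196 + √74 (q = √(83 - 9) + (-4 + 2*10²) = √74 + (-4 + 2*100) = √74 + (-4 + 200) = √74 + 196 = 196 + √74 ≈ 204.60)
Y(W, h) = W - 454*h
C(a, K) = -193 - √74 (C(a, K) = 3 - (196 + √74) = 3 + (-196 - √74) = -193 - √74)
Y(-273, 406) - C(-689, 236) = (-273 - 454*406) - (-193 - √74) = (-273 - 184324) + (193 + √74) = -184597 + (193 + √74) = -184404 + √74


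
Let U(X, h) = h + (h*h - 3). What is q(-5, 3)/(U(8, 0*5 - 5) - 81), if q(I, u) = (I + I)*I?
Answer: -25/32 ≈ -0.78125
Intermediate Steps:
U(X, h) = -3 + h + h² (U(X, h) = h + (h² - 3) = h + (-3 + h²) = -3 + h + h²)
q(I, u) = 2*I² (q(I, u) = (2*I)*I = 2*I²)
q(-5, 3)/(U(8, 0*5 - 5) - 81) = (2*(-5)²)/((-3 + (0*5 - 5) + (0*5 - 5)²) - 81) = (2*25)/((-3 + (0 - 5) + (0 - 5)²) - 81) = 50/((-3 - 5 + (-5)²) - 81) = 50/((-3 - 5 + 25) - 81) = 50/(17 - 81) = 50/(-64) = -1/64*50 = -25/32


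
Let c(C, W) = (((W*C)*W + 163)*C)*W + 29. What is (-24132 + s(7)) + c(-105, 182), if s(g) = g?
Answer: 66461823174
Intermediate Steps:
c(C, W) = 29 + C*W*(163 + C*W²) (c(C, W) = (((C*W)*W + 163)*C)*W + 29 = ((C*W² + 163)*C)*W + 29 = ((163 + C*W²)*C)*W + 29 = (C*(163 + C*W²))*W + 29 = C*W*(163 + C*W²) + 29 = 29 + C*W*(163 + C*W²))
(-24132 + s(7)) + c(-105, 182) = (-24132 + 7) + (29 + (-105)²*182³ + 163*(-105)*182) = -24125 + (29 + 11025*6028568 - 3114930) = -24125 + (29 + 66464962200 - 3114930) = -24125 + 66461847299 = 66461823174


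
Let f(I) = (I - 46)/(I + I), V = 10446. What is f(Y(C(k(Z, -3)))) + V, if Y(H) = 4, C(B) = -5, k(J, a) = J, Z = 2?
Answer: 41763/4 ≈ 10441.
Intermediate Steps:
f(I) = (-46 + I)/(2*I) (f(I) = (-46 + I)/((2*I)) = (-46 + I)*(1/(2*I)) = (-46 + I)/(2*I))
f(Y(C(k(Z, -3)))) + V = (1/2)*(-46 + 4)/4 + 10446 = (1/2)*(1/4)*(-42) + 10446 = -21/4 + 10446 = 41763/4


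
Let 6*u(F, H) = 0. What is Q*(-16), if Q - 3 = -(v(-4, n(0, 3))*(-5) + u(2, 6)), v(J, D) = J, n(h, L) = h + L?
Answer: 272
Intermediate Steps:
n(h, L) = L + h
u(F, H) = 0 (u(F, H) = (1/6)*0 = 0)
Q = -17 (Q = 3 - (-4*(-5) + 0) = 3 - (20 + 0) = 3 - 1*20 = 3 - 20 = -17)
Q*(-16) = -17*(-16) = 272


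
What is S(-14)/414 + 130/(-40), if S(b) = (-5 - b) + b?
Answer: -2701/828 ≈ -3.2621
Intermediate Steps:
S(b) = -5
S(-14)/414 + 130/(-40) = -5/414 + 130/(-40) = -5*1/414 + 130*(-1/40) = -5/414 - 13/4 = -2701/828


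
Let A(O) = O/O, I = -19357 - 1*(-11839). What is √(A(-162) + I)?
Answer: I*√7517 ≈ 86.701*I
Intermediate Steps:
I = -7518 (I = -19357 + 11839 = -7518)
A(O) = 1
√(A(-162) + I) = √(1 - 7518) = √(-7517) = I*√7517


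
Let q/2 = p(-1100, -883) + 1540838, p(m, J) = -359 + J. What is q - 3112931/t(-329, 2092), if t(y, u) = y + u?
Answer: 5425502565/1763 ≈ 3.0774e+6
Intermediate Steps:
t(y, u) = u + y
q = 3079192 (q = 2*((-359 - 883) + 1540838) = 2*(-1242 + 1540838) = 2*1539596 = 3079192)
q - 3112931/t(-329, 2092) = 3079192 - 3112931/(2092 - 329) = 3079192 - 3112931/1763 = 5425502565/1763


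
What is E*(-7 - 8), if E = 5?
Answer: -75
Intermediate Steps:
E*(-7 - 8) = 5*(-7 - 8) = 5*(-15) = -75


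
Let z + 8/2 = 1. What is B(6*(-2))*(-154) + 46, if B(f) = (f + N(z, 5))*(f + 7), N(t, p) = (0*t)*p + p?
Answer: -5344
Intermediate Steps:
z = -3 (z = -4 + 1 = -3)
N(t, p) = p (N(t, p) = 0*p + p = 0 + p = p)
B(f) = (5 + f)*(7 + f) (B(f) = (f + 5)*(f + 7) = (5 + f)*(7 + f))
B(6*(-2))*(-154) + 46 = (35 + (6*(-2))² + 12*(6*(-2)))*(-154) + 46 = (35 + (-12)² + 12*(-12))*(-154) + 46 = (35 + 144 - 144)*(-154) + 46 = 35*(-154) + 46 = -5390 + 46 = -5344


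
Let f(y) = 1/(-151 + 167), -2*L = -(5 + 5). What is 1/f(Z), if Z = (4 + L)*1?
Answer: 16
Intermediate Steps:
L = 5 (L = -(-1)*(5 + 5)/2 = -(-1)*10/2 = -½*(-10) = 5)
Z = 9 (Z = (4 + 5)*1 = 9*1 = 9)
f(y) = 1/16
1/f(Z) = 1/(1/16) = 16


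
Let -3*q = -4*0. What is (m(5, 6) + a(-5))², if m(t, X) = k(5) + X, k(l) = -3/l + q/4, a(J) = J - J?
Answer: 729/25 ≈ 29.160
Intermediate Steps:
a(J) = 0
q = 0 (q = -(-4)*0/3 = -⅓*0 = 0)
k(l) = -3/l (k(l) = -3/l + 0/4 = -3/l + 0*(¼) = -3/l + 0 = -3/l)
m(t, X) = -⅗ + X (m(t, X) = -3/5 + X = -3*⅕ + X = -⅗ + X)
(m(5, 6) + a(-5))² = ((-⅗ + 6) + 0)² = (27/5 + 0)² = (27/5)² = 729/25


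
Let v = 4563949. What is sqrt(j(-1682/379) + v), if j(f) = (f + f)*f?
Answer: sqrt(655575856557)/379 ≈ 2136.3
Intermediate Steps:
j(f) = 2*f**2 (j(f) = (2*f)*f = 2*f**2)
sqrt(j(-1682/379) + v) = sqrt(2*(-1682/379)**2 + 4563949) = sqrt(2*(2829124/143641) + 4563949) = sqrt(5658248/143641 + 4563949) = sqrt(655575856557/143641) = sqrt(655575856557)/379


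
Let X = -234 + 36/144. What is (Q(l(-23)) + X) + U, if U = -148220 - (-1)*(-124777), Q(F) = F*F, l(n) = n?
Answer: -1090807/4 ≈ -2.7270e+5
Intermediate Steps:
Q(F) = F²
U = -272997 (U = -148220 - 1*124777 = -148220 - 124777 = -272997)
X = -935/4 (X = -234 + 36*(1/144) = -234 + ¼ = -935/4 ≈ -233.75)
(Q(l(-23)) + X) + U = ((-23)² - 935/4) - 272997 = (529 - 935/4) - 272997 = 1181/4 - 272997 = -1090807/4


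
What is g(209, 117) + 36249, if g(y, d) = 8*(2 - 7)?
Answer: 36209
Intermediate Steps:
g(y, d) = -40 (g(y, d) = 8*(-5) = -40)
g(209, 117) + 36249 = -40 + 36249 = 36209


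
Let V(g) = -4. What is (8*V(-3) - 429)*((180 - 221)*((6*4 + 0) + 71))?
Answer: 1795595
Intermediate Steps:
(8*V(-3) - 429)*((180 - 221)*((6*4 + 0) + 71)) = (8*(-4) - 429)*((180 - 221)*((6*4 + 0) + 71)) = (-32 - 429)*(-41*((24 + 0) + 71)) = -(-18901)*(24 + 71) = -(-18901)*95 = -461*(-3895) = 1795595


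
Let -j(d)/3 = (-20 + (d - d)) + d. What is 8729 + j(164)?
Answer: 8297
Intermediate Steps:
j(d) = 60 - 3*d (j(d) = -3*((-20 + (d - d)) + d) = -3*((-20 + 0) + d) = -3*(-20 + d) = 60 - 3*d)
8729 + j(164) = 8729 + (60 - 3*164) = 8729 + (60 - 492) = 8729 - 432 = 8297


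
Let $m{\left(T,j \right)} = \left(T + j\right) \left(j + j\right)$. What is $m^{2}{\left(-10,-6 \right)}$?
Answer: $36864$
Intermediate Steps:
$m{\left(T,j \right)} = 2 j \left(T + j\right)$ ($m{\left(T,j \right)} = \left(T + j\right) 2 j = 2 j \left(T + j\right)$)
$m^{2}{\left(-10,-6 \right)} = \left(2 \left(-6\right) \left(-10 - 6\right)\right)^{2} = \left(2 \left(-6\right) \left(-16\right)\right)^{2} = 192^{2} = 36864$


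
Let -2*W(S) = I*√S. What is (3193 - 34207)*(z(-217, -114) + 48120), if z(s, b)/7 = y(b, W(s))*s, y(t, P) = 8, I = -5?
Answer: -1115511552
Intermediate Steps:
W(S) = 5*√S/2 (W(S) = -(-5)*√S/2 = 5*√S/2)
z(s, b) = 56*s (z(s, b) = 7*(8*s) = 56*s)
(3193 - 34207)*(z(-217, -114) + 48120) = (3193 - 34207)*(56*(-217) + 48120) = -31014*(-12152 + 48120) = -31014*35968 = -1115511552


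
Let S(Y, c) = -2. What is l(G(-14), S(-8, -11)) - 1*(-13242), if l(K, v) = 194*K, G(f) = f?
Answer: 10526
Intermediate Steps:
l(G(-14), S(-8, -11)) - 1*(-13242) = 194*(-14) - 1*(-13242) = -2716 + 13242 = 10526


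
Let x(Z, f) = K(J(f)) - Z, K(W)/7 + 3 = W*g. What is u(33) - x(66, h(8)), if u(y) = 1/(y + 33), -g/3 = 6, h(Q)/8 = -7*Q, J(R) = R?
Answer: -3719825/66 ≈ -56361.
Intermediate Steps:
h(Q) = -56*Q (h(Q) = 8*(-7*Q) = -56*Q)
g = -18 (g = -3*6 = -18)
K(W) = -21 - 126*W (K(W) = -21 + 7*(W*(-18)) = -21 + 7*(-18*W) = -21 - 126*W)
u(y) = 1/(33 + y)
x(Z, f) = -21 - Z - 126*f (x(Z, f) = (-21 - 126*f) - Z = -21 - Z - 126*f)
u(33) - x(66, h(8)) = 1/(33 + 33) - (-21 - 1*66 - (-7056)*8) = 1/66 - (-21 - 66 - 126*(-448)) = 1/66 - (-21 - 66 + 56448) = 1/66 - 1*56361 = 1/66 - 56361 = -3719825/66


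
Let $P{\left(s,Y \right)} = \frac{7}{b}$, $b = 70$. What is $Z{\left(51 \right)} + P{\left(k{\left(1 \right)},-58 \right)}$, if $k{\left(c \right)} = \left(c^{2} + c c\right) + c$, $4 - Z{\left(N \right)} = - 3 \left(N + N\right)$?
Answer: $\frac{3101}{10} \approx 310.1$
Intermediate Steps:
$Z{\left(N \right)} = 4 + 6 N$ ($Z{\left(N \right)} = 4 - - 3 \left(N + N\right) = 4 - - 3 \cdot 2 N = 4 - - 6 N = 4 + 6 N$)
$k{\left(c \right)} = c + 2 c^{2}$ ($k{\left(c \right)} = \left(c^{2} + c^{2}\right) + c = 2 c^{2} + c = c + 2 c^{2}$)
$P{\left(s,Y \right)} = \frac{1}{10}$ ($P{\left(s,Y \right)} = \frac{7}{70} = 7 \cdot \frac{1}{70} = \frac{1}{10}$)
$Z{\left(51 \right)} + P{\left(k{\left(1 \right)},-58 \right)} = \left(4 + 6 \cdot 51\right) + \frac{1}{10} = \left(4 + 306\right) + \frac{1}{10} = 310 + \frac{1}{10} = \frac{3101}{10}$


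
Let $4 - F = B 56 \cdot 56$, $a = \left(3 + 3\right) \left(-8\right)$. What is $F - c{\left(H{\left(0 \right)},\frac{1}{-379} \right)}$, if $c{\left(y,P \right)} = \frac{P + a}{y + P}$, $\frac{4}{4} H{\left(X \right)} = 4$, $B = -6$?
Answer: $\frac{28530493}{1515} \approx 18832.0$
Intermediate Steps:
$a = -48$ ($a = 6 \left(-8\right) = -48$)
$H{\left(X \right)} = 4$
$c{\left(y,P \right)} = \frac{-48 + P}{P + y}$ ($c{\left(y,P \right)} = \frac{P - 48}{y + P} = \frac{-48 + P}{P + y}$)
$F = 18820$ ($F = 4 - \left(-6\right) 56 \cdot 56 = 4 - \left(-336\right) 56 = 4 - -18816 = 4 + 18816 = 18820$)
$F - c{\left(H{\left(0 \right)},\frac{1}{-379} \right)} = 18820 - \frac{-48 + \frac{1}{-379}}{\frac{1}{-379} + 4} = 18820 - \frac{-48 - \frac{1}{379}}{- \frac{1}{379} + 4} = 18820 - \frac{1}{\frac{1515}{379}} \left(- \frac{18193}{379}\right) = 18820 - \frac{379}{1515} \left(- \frac{18193}{379}\right) = 18820 - - \frac{18193}{1515} = 18820 + \frac{18193}{1515} = \frac{28530493}{1515}$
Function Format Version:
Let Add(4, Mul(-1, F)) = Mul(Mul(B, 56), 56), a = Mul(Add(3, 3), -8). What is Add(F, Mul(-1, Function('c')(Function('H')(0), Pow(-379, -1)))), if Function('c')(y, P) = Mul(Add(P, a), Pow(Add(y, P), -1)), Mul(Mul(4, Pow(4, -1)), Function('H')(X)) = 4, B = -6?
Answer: Rational(28530493, 1515) ≈ 18832.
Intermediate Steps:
a = -48 (a = Mul(6, -8) = -48)
Function('H')(X) = 4
Function('c')(y, P) = Mul(Pow(Add(P, y), -1), Add(-48, P)) (Function('c')(y, P) = Mul(Add(P, -48), Pow(Add(y, P), -1)) = Mul(Add(-48, P), Pow(Add(P, y), -1)) = Mul(Pow(Add(P, y), -1), Add(-48, P)))
F = 18820 (F = Add(4, Mul(-1, Mul(Mul(-6, 56), 56))) = Add(4, Mul(-1, Mul(-336, 56))) = Add(4, Mul(-1, -18816)) = Add(4, 18816) = 18820)
Add(F, Mul(-1, Function('c')(Function('H')(0), Pow(-379, -1)))) = Add(18820, Mul(-1, Mul(Pow(Add(Pow(-379, -1), 4), -1), Add(-48, Pow(-379, -1))))) = Add(18820, Mul(-1, Mul(Pow(Add(Rational(-1, 379), 4), -1), Add(-48, Rational(-1, 379))))) = Add(18820, Mul(-1, Mul(Pow(Rational(1515, 379), -1), Rational(-18193, 379)))) = Add(18820, Mul(-1, Mul(Rational(379, 1515), Rational(-18193, 379)))) = Add(18820, Mul(-1, Rational(-18193, 1515))) = Add(18820, Rational(18193, 1515)) = Rational(28530493, 1515)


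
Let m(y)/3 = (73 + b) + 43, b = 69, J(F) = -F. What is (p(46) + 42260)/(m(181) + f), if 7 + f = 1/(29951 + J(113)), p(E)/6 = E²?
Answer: 149070648/1486475 ≈ 100.28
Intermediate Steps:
m(y) = 555 (m(y) = 3*((73 + 69) + 43) = 3*(142 + 43) = 3*185 = 555)
p(E) = 6*E²
f = -208865/29838 (f = -7 + 1/(29951 - 1*113) = -7 + 1/(29951 - 113) = -7 + 1/29838 = -208865/29838 ≈ -7.0000)
(p(46) + 42260)/(m(181) + f) = (6*46² + 42260)/(555 - 208865/29838) = (6*2116 + 42260)/(16351225/29838) = (12696 + 42260)*(29838/16351225) = 54956*(29838/16351225) = 149070648/1486475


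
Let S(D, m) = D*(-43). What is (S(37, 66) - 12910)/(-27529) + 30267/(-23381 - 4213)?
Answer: -16039987/28134638 ≈ -0.57012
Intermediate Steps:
S(D, m) = -43*D
(S(37, 66) - 12910)/(-27529) + 30267/(-23381 - 4213) = (-43*37 - 12910)/(-27529) + 30267/(-23381 - 4213) = (-1591 - 12910)*(-1/27529) + 30267/(-27594) = -14501*(-1/27529) + 30267*(-1/27594) = 14501/27529 - 1121/1022 = -16039987/28134638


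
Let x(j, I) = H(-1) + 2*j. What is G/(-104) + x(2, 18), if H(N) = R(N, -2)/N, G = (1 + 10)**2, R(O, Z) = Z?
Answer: 503/104 ≈ 4.8365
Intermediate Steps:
G = 121 (G = 11**2 = 121)
H(N) = -2/N
x(j, I) = 2 + 2*j (x(j, I) = -2/(-1) + 2*j = -2*(-1) + 2*j = 2 + 2*j)
G/(-104) + x(2, 18) = 121/(-104) + (2 + 2*2) = 121*(-1/104) + (2 + 4) = -121/104 + 6 = 503/104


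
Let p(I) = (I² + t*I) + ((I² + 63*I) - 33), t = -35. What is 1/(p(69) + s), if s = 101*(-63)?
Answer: 1/5058 ≈ 0.00019771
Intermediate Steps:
p(I) = -33 + 2*I² + 28*I (p(I) = (I² - 35*I) + ((I² + 63*I) - 33) = (I² - 35*I) + (-33 + I² + 63*I) = -33 + 2*I² + 28*I)
s = -6363
1/(p(69) + s) = 1/((-33 + 2*69² + 28*69) - 6363) = 1/((-33 + 2*4761 + 1932) - 6363) = 1/((-33 + 9522 + 1932) - 6363) = 1/(11421 - 6363) = 1/5058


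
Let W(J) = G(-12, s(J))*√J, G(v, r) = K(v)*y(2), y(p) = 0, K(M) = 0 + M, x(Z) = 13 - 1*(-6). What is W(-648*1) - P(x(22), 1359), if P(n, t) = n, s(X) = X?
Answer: -19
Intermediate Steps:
x(Z) = 19 (x(Z) = 13 + 6 = 19)
K(M) = M
G(v, r) = 0 (G(v, r) = v*0 = 0)
W(J) = 0 (W(J) = 0*√J = 0)
W(-648*1) - P(x(22), 1359) = 0 - 1*19 = 0 - 19 = -19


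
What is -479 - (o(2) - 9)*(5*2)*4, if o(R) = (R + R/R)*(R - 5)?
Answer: 241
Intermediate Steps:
o(R) = (1 + R)*(-5 + R) (o(R) = (R + 1)*(-5 + R) = (1 + R)*(-5 + R))
-479 - (o(2) - 9)*(5*2)*4 = -479 - ((-5 + 2² - 4*2) - 9)*(5*2)*4 = -479 - ((-5 + 4 - 8) - 9)*10*4 = -479 - (-9 - 9)*40 = -479 - (-18)*40 = -479 - 1*(-720) = -479 + 720 = 241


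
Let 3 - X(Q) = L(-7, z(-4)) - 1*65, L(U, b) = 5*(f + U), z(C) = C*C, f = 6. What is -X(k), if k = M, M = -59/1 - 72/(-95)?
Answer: -73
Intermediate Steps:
M = -5533/95 (M = -59*1 - 72*(-1/95) = -59 + 72/95 = -5533/95 ≈ -58.242)
k = -5533/95 ≈ -58.242
z(C) = C²
L(U, b) = 30 + 5*U (L(U, b) = 5*(6 + U) = 30 + 5*U)
X(Q) = 73 (X(Q) = 3 - ((30 + 5*(-7)) - 1*65) = 3 - ((30 - 35) - 65) = 3 - (-5 - 65) = 3 - 1*(-70) = 3 + 70 = 73)
-X(k) = -1*73 = -73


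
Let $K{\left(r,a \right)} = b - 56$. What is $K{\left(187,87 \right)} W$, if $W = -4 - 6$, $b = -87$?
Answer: $1430$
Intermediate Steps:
$W = -10$ ($W = -4 - 6 = -10$)
$K{\left(r,a \right)} = -143$ ($K{\left(r,a \right)} = -87 - 56 = -143$)
$K{\left(187,87 \right)} W = \left(-143\right) \left(-10\right) = 1430$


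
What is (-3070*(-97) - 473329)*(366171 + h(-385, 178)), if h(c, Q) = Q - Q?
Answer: -64277291169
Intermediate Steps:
h(c, Q) = 0
(-3070*(-97) - 473329)*(366171 + h(-385, 178)) = (-3070*(-97) - 473329)*(366171 + 0) = (297790 - 473329)*366171 = -175539*366171 = -64277291169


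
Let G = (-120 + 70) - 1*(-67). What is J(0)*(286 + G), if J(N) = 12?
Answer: 3636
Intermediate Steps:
G = 17 (G = -50 + 67 = 17)
J(0)*(286 + G) = 12*(286 + 17) = 12*303 = 3636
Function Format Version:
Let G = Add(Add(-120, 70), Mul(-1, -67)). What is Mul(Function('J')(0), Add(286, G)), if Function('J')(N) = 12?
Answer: 3636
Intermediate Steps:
G = 17 (G = Add(-50, 67) = 17)
Mul(Function('J')(0), Add(286, G)) = Mul(12, Add(286, 17)) = Mul(12, 303) = 3636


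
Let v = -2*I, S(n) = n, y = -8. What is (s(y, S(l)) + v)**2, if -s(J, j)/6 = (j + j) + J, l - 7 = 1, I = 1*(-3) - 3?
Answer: 1296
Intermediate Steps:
I = -6 (I = -3 - 3 = -6)
l = 8 (l = 7 + 1 = 8)
s(J, j) = -12*j - 6*J (s(J, j) = -6*((j + j) + J) = -6*(2*j + J) = -6*(J + 2*j) = -12*j - 6*J)
v = 12 (v = -2*(-6) = 12)
(s(y, S(l)) + v)**2 = ((-12*8 - 6*(-8)) + 12)**2 = ((-96 + 48) + 12)**2 = (-48 + 12)**2 = (-36)**2 = 1296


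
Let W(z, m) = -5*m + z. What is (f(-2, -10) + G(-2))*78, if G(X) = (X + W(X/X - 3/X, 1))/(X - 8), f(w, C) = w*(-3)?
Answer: 5031/10 ≈ 503.10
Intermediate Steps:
W(z, m) = z - 5*m
f(w, C) = -3*w
G(X) = (-4 + X - 3/X)/(-8 + X) (G(X) = (X + ((X/X - 3/X) - 5*1))/(X - 8) = (X + ((1 - 3/X) - 5))/(-8 + X) = (X + (-4 - 3/X))/(-8 + X) = (-4 + X - 3/X)/(-8 + X))
(f(-2, -10) + G(-2))*78 = (-3*(-2) + (-3 - 2 - 2*(-5 - 2))/((-2)*(-8 - 2)))*78 = (6 - ½*(-3 - 2 - 2*(-7))/(-10))*78 = (6 - ½*(-⅒)*(-3 - 2 + 14))*78 = (6 - ½*(-⅒)*9)*78 = (6 + 9/20)*78 = (129/20)*78 = 5031/10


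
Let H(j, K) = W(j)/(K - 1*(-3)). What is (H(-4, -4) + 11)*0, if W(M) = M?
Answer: 0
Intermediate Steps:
H(j, K) = j/(3 + K) (H(j, K) = j/(K - 1*(-3)) = j/(K + 3) = j/(3 + K))
(H(-4, -4) + 11)*0 = (-4/(3 - 4) + 11)*0 = (-4/(-1) + 11)*0 = (-4*(-1) + 11)*0 = (4 + 11)*0 = 15*0 = 0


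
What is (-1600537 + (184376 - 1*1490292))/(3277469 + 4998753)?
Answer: -2906453/8276222 ≈ -0.35118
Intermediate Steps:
(-1600537 + (184376 - 1*1490292))/(3277469 + 4998753) = (-1600537 + (184376 - 1490292))/8276222 = (-1600537 - 1305916)*(1/8276222) = -2906453*1/8276222 = -2906453/8276222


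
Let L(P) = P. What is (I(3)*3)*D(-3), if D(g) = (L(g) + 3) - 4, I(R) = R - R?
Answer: 0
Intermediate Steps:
I(R) = 0
D(g) = -1 + g (D(g) = (g + 3) - 4 = (3 + g) - 4 = -1 + g)
(I(3)*3)*D(-3) = (0*3)*(-1 - 3) = 0*(-4) = 0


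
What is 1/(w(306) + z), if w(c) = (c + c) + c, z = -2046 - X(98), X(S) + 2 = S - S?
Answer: -1/1126 ≈ -0.00088810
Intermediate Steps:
X(S) = -2 (X(S) = -2 + (S - S) = -2 + 0 = -2)
z = -2044 (z = -2046 - 1*(-2) = -2046 + 2 = -2044)
w(c) = 3*c (w(c) = 2*c + c = 3*c)
1/(w(306) + z) = 1/(3*306 - 2044) = 1/(918 - 2044) = 1/(-1126) = -1/1126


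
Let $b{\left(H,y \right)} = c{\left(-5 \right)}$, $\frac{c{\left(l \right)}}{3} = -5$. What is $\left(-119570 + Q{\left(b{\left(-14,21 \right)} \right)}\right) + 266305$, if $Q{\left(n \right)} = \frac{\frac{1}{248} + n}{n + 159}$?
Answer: $\frac{5240196601}{35712} \approx 1.4674 \cdot 10^{5}$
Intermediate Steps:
$c{\left(l \right)} = -15$ ($c{\left(l \right)} = 3 \left(-5\right) = -15$)
$b{\left(H,y \right)} = -15$
$Q{\left(n \right)} = \frac{\frac{1}{248} + n}{159 + n}$
$\left(-119570 + Q{\left(b{\left(-14,21 \right)} \right)}\right) + 266305 = \left(-119570 + \frac{\frac{1}{248} - 15}{159 - 15}\right) + 266305 = \left(-119570 + \frac{1}{144} \left(- \frac{3719}{248}\right)\right) + 266305 = \left(-119570 - \frac{3719}{35712}\right) + 266305 = - \frac{4270087559}{35712} + 266305 = \frac{5240196601}{35712}$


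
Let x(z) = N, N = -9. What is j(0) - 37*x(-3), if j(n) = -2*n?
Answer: 333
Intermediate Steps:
x(z) = -9
j(0) - 37*x(-3) = -2*0 - 37*(-9) = 0 + 333 = 333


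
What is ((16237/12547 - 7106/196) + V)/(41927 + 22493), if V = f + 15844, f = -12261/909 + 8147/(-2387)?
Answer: 2006337068428097/8184340731141960 ≈ 0.24514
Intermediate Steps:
f = -12224210/723261 (f = -12261*1/909 + 8147*(-1/2387) = -4087/303 - 8147/2387 = -12224210/723261 ≈ -16.902)
V = 11447123074/723261 (V = -12224210/723261 + 15844 = 11447123074/723261 ≈ 15827.)
((16237/12547 - 7106/196) + V)/(41927 + 22493) = ((16237/12547 - 7106/196) + 11447123074/723261)/(41927 + 22493) = ((16237*(1/12547) - 7106*1/196) + 11447123074/723261)/64420 = ((16237/12547 - 3553/98) + 11447123074/723261)*(1/64420) = (-42988265/1229606 + 11447123074/723261)*(1/64420) = (2006337068428097/127046580738)*(1/64420) = 2006337068428097/8184340731141960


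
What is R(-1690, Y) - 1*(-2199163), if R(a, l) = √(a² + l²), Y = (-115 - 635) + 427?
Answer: 2199163 + √2960429 ≈ 2.2009e+6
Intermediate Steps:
Y = -323 (Y = -750 + 427 = -323)
R(-1690, Y) - 1*(-2199163) = √((-1690)² + (-323)²) - 1*(-2199163) = √(2856100 + 104329) + 2199163 = √2960429 + 2199163 = 2199163 + √2960429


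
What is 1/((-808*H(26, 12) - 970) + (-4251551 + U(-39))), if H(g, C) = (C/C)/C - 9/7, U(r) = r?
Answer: -21/89283358 ≈ -2.3521e-7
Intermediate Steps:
H(g, C) = -9/7 + 1/C (H(g, C) = 1/C - 9*⅐ = 1/C - 9/7 = -9/7 + 1/C)
1/((-808*H(26, 12) - 970) + (-4251551 + U(-39))) = 1/((-808*(-9/7 + 1/12) - 970) + (-4251551 - 39)) = 1/((-808*(-9/7 + 1/12) - 970) - 4251590) = 1/((-808*(-101/84) - 970) - 4251590) = 1/((20402/21 - 970) - 4251590) = 1/(32/21 - 4251590) = 1/(-89283358/21) = -21/89283358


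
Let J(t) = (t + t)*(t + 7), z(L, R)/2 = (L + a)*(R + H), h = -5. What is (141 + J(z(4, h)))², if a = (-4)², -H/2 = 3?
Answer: 145298954761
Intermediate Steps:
H = -6 (H = -2*3 = -6)
a = 16
z(L, R) = 2*(-6 + R)*(16 + L) (z(L, R) = 2*((L + 16)*(R - 6)) = 2*((16 + L)*(-6 + R)) = 2*((-6 + R)*(16 + L)) = 2*(-6 + R)*(16 + L))
J(t) = 2*t*(7 + t) (J(t) = (2*t)*(7 + t) = 2*t*(7 + t))
(141 + J(z(4, h)))² = (141 + 2*(-192 - 12*4 + 32*(-5) + 2*4*(-5))*(7 + (-192 - 12*4 + 32*(-5) + 2*4*(-5))))² = (141 + 2*(-192 - 48 - 160 - 40)*(7 + (-192 - 48 - 160 - 40)))² = (141 + 2*(-440)*(7 - 440))² = (141 + 2*(-440)*(-433))² = (141 + 381040)² = 381181² = 145298954761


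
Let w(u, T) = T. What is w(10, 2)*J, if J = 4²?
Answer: 32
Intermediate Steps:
J = 16
w(10, 2)*J = 2*16 = 32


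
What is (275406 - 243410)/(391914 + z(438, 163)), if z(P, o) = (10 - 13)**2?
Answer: 31996/391923 ≈ 0.081638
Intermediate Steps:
z(P, o) = 9 (z(P, o) = (-3)**2 = 9)
(275406 - 243410)/(391914 + z(438, 163)) = (275406 - 243410)/(391914 + 9) = 31996/391923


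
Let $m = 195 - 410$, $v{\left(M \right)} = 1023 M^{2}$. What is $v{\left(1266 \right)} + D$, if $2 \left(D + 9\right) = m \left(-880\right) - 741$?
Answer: $\frac{3279427217}{2} \approx 1.6397 \cdot 10^{9}$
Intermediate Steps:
$m = -215$ ($m = 195 - 410 = -215$)
$D = \frac{188441}{2}$ ($D = -9 + \frac{\left(-215\right) \left(-880\right) - 741}{2} = -9 + \frac{189200 - 741}{2} = -9 + \frac{1}{2} \cdot 188459 = -9 + \frac{188459}{2} = \frac{188441}{2} \approx 94221.0$)
$v{\left(1266 \right)} + D = 1023 \cdot 1266^{2} + \frac{188441}{2} = 1023 \cdot 1602756 + \frac{188441}{2} = 1639619388 + \frac{188441}{2} = \frac{3279427217}{2}$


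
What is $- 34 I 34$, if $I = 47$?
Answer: $-54332$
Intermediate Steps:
$- 34 I 34 = \left(-34\right) 47 \cdot 34 = \left(-1598\right) 34 = -54332$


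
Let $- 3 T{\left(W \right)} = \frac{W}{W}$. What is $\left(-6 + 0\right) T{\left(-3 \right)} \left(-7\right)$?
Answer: $-14$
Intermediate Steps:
$T{\left(W \right)} = - \frac{1}{3}$ ($T{\left(W \right)} = - \frac{W \frac{1}{W}}{3} = \left(- \frac{1}{3}\right) 1 = - \frac{1}{3}$)
$\left(-6 + 0\right) T{\left(-3 \right)} \left(-7\right) = \left(-6 + 0\right) \left(- \frac{1}{3}\right) \left(-7\right) = \left(-6\right) \left(- \frac{1}{3}\right) \left(-7\right) = 2 \left(-7\right) = -14$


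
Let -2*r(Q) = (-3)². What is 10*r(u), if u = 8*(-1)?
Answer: -45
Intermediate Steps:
u = -8
r(Q) = -9/2 (r(Q) = -½*(-3)² = -½*9 = -9/2)
10*r(u) = 10*(-9/2) = -45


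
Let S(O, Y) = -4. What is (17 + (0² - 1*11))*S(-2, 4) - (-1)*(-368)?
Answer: -392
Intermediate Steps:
(17 + (0² - 1*11))*S(-2, 4) - (-1)*(-368) = (17 + (0² - 1*11))*(-4) - (-1)*(-368) = (17 + (0 - 11))*(-4) - 1*368 = (17 - 11)*(-4) - 368 = 6*(-4) - 368 = -24 - 368 = -392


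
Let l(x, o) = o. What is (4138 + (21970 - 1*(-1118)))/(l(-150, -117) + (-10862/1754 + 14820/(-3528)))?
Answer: -7019897388/32846855 ≈ -213.72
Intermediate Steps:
(4138 + (21970 - 1*(-1118)))/(l(-150, -117) + (-10862/1754 + 14820/(-3528))) = (4138 + (21970 - 1*(-1118)))/(-117 + (-10862/1754 + 14820/(-3528))) = (4138 + (21970 + 1118))/(-117 + (-10862*1/1754 + 14820*(-1/3528))) = (4138 + 23088)/(-117 + (-5431/877 - 1235/294)) = 27226/(-117 - 2679809/257838) = 27226/(-32846855/257838) = 27226*(-257838/32846855) = -7019897388/32846855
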